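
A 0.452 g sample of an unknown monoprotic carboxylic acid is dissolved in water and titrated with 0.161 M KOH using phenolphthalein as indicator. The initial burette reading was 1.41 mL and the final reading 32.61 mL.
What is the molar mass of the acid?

n(KOH) = 0.0312 L × 0.161 mol/L = 5.02 × 10^-3 mol
n(HA) = 5.02 × 10^-3 mol (1:1 ratio)
M = m / n = 0.452 g / 5.02 × 10^-3 mol = 90.0 g/mol

90.0 g/mol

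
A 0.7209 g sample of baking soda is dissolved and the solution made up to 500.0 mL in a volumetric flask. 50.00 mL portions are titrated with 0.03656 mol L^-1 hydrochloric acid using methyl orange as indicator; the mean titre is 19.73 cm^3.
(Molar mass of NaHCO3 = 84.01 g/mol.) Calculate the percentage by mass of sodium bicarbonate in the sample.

84.06 %

NaHCO3 + HCl → NaCl + H2O + CO2
n(HCl) per titration = 0.01973 × 0.03656 = 7.213 × 10^-4 mol
n(NaHCO3) in each aliquot = 7.213 × 10^-4 mol (1:1 ratio)
n(NaHCO3) in the whole flask = 7.213 × 10^-4 × 500.0/50.00 = 7.213 × 10^-3 mol
mass of NaHCO3 = 7.213 × 10^-3 × 84.01 = 0.6060 g
% NaHCO3 = 0.6060 / 0.7209 × 100 = 84.06 %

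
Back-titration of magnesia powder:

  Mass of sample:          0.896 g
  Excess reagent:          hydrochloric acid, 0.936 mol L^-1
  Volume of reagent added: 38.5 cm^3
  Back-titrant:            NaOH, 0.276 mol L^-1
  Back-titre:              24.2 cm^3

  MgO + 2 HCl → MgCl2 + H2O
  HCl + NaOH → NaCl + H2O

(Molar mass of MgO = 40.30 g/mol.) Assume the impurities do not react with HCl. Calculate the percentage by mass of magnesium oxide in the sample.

n(HCl) added = 0.0385 × 0.936 = 0.0360 mol
n(NaOH) used in back-titration = 0.0242 × 0.276 = 6.68 × 10^-3 mol
n(HCl) left over = 6.68 × 10^-3 mol (1:1 ratio)
n(HCl) consumed by analyte = 0.0360 − 6.68 × 10^-3 = 0.0294 mol
From the 1:2 ratio, n(MgO) = 1/2 × 0.0294 = 0.0147 mol
mass of MgO = 0.0147 × 40.30 = 0.592 g
% MgO = 0.592 / 0.896 × 100 = 66.0 %

66.0 %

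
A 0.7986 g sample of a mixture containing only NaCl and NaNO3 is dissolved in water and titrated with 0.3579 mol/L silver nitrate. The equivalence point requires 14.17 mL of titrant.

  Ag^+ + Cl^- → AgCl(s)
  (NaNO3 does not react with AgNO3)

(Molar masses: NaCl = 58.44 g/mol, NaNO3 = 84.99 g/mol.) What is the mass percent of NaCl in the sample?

n(AgNO3) = 0.01417 × 0.3579 = 5.071 × 10^-3 mol
Let x = n(NaCl), y = n(NaNO3).
Titrant: 1x = 5.071 × 10^-3;  mass: 58.44x + 84.99y = 0.7986
Solving, x = 5.071 × 10^-3 mol, y = 5.909 × 10^-3 mol
mass of NaCl = 5.071 × 10^-3 × 58.44 = 0.2964 g
% NaCl = 0.2964 / 0.7986 × 100 = 37.11 %

37.11 %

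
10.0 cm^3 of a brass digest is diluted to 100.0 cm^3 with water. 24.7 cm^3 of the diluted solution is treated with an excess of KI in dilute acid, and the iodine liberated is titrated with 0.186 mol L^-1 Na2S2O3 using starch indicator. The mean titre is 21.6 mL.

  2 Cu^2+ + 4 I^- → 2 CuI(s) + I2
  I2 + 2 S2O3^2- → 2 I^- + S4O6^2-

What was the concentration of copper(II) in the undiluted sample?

1.63 mol/L

n(S2O3^2-) = 0.0216 × 0.186 = 4.02 × 10^-3 mol
n(I2) = n(S2O3^2-)/2 = 2.01 × 10^-3 mol
From the 2:1 ratio, n(Cu2+) in the aliquot = 2/1 × 2.01 × 10^-3 = 4.02 × 10^-3 mol
[Cu2+]_dilute = 4.02 × 10^-3 / 0.0247 = 0.163 mol/L
[Cu2+]_original = 0.163 × 100.0/10.0 = 1.63 mol/L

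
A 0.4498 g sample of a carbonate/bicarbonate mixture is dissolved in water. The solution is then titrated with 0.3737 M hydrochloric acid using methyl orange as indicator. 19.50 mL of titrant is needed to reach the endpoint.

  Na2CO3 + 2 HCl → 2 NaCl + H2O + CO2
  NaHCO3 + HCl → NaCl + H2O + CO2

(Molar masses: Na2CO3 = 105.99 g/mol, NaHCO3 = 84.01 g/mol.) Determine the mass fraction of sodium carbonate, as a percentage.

n(HCl) = 0.01950 × 0.3737 = 7.287 × 10^-3 mol
Let x = n(Na2CO3), y = n(NaHCO3).
Titrant: 2x + 1y = 7.287 × 10^-3;  mass: 105.99x + 84.01y = 0.4498
Solving, x = 2.618 × 10^-3 mol, y = 2.051 × 10^-3 mol
mass of Na2CO3 = 2.618 × 10^-3 × 105.99 = 0.2775 g
% Na2CO3 = 0.2775 / 0.4498 × 100 = 61.69 %

61.69 %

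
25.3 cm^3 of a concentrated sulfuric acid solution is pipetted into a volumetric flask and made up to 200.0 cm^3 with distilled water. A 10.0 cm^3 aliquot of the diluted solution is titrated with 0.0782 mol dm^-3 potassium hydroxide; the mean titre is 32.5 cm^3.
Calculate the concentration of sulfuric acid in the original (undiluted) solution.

H2SO4 + 2 KOH → K2SO4 + 2 H2O
n(KOH) = 0.0325 × 0.0782 = 2.54 × 10^-3 mol
From the 1:2 ratio, n(H2SO4) in the aliquot = 1/2 × 2.54 × 10^-3 = 1.27 × 10^-3 mol
[H2SO4]_dilute = 1.27 × 10^-3 / 0.0100 = 0.127 mol/L
Dilution factor = 200.0 / 25.3 = 7.905
[H2SO4]_stock = 0.127 × 7.905 = 1.00 mol/L

1.00 mol/L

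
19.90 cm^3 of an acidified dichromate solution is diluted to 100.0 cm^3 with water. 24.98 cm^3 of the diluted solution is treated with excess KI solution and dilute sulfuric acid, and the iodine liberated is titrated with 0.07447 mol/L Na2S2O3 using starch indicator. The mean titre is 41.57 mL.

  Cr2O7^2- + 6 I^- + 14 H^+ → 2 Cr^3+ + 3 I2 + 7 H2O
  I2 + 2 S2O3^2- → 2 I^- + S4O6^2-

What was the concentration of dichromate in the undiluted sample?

0.1038 mol/L

n(S2O3^2-) = 0.04157 × 0.07447 = 3.096 × 10^-3 mol
n(I2) = n(S2O3^2-)/2 = 1.548 × 10^-3 mol
From the 1:3 ratio, n(Cr2O7^2-) in the aliquot = 1/3 × 1.548 × 10^-3 = 5.160 × 10^-4 mol
[Cr2O7^2-]_dilute = 5.160 × 10^-4 / 0.02498 = 0.02065 mol/L
[Cr2O7^2-]_original = 0.02065 × 100.0/19.90 = 0.1038 mol/L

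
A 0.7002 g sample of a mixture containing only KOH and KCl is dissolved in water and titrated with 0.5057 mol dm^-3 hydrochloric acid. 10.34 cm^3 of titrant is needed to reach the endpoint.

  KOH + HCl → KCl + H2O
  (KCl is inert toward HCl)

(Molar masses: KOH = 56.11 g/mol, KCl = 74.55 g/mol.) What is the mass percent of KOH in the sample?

n(HCl) = 0.01034 × 0.5057 = 5.229 × 10^-3 mol
Let x = n(KOH), y = n(KCl).
Titrant: 1x = 5.229 × 10^-3;  mass: 56.11x + 74.55y = 0.7002
Solving, x = 5.229 × 10^-3 mol, y = 5.457 × 10^-3 mol
mass of KOH = 5.229 × 10^-3 × 56.11 = 0.2934 g
% KOH = 0.2934 / 0.7002 × 100 = 41.90 %

41.90 %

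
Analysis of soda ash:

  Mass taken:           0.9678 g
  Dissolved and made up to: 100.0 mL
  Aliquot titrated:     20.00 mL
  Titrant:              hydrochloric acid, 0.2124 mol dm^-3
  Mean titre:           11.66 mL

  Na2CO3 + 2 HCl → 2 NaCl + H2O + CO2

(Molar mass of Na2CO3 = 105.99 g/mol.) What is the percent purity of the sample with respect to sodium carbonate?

67.81 %

n(HCl) per titration = 0.01166 × 0.2124 = 2.477 × 10^-3 mol
From the 1:2 ratio, n(Na2CO3) in each aliquot = 1/2 × 2.477 × 10^-3 = 1.238 × 10^-3 mol
n(Na2CO3) in the whole flask = 1.238 × 10^-3 × 100.0/20.00 = 6.191 × 10^-3 mol
mass of Na2CO3 = 6.191 × 10^-3 × 105.99 = 0.6562 g
% Na2CO3 = 0.6562 / 0.9678 × 100 = 67.81 %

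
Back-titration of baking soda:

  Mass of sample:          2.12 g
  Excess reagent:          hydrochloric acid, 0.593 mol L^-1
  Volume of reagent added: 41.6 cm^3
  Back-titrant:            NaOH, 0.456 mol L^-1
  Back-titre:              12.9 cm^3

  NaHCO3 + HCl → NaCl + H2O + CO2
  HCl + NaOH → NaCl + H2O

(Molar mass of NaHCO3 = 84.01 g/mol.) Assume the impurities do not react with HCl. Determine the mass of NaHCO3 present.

1.58 g

n(HCl) added = 0.0416 × 0.593 = 0.0247 mol
n(NaOH) used in back-titration = 0.0129 × 0.456 = 5.88 × 10^-3 mol
n(HCl) left over = 5.88 × 10^-3 mol (1:1 ratio)
n(HCl) consumed by analyte = 0.0247 − 5.88 × 10^-3 = 0.0188 mol
n(NaHCO3) = 0.0188 mol (1:1 ratio)
mass of NaHCO3 = 0.0188 × 84.01 = 1.58 g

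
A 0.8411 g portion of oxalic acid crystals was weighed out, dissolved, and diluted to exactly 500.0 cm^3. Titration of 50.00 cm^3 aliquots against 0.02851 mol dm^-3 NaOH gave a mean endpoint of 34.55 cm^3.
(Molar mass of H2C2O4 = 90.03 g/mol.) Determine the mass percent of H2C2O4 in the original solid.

52.72 %

H2C2O4 + 2 NaOH → Na2C2O4 + 2 H2O
n(NaOH) per titration = 0.03455 × 0.02851 = 9.850 × 10^-4 mol
From the 1:2 ratio, n(H2C2O4) in each aliquot = 1/2 × 9.850 × 10^-4 = 4.925 × 10^-4 mol
n(H2C2O4) in the whole flask = 4.925 × 10^-4 × 500.0/50.00 = 4.925 × 10^-3 mol
mass of H2C2O4 = 4.925 × 10^-3 × 90.03 = 0.4434 g
% H2C2O4 = 0.4434 / 0.8411 × 100 = 52.72 %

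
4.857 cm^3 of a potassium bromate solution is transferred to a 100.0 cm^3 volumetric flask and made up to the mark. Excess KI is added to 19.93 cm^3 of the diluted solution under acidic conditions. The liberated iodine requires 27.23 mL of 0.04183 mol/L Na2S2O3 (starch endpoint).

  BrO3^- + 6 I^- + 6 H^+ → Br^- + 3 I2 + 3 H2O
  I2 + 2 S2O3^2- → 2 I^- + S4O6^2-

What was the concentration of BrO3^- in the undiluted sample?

0.1961 mol/L

n(S2O3^2-) = 0.02723 × 0.04183 = 1.139 × 10^-3 mol
n(I2) = n(S2O3^2-)/2 = 5.695 × 10^-4 mol
From the 1:3 ratio, n(BrO3^-) in the aliquot = 1/3 × 5.695 × 10^-4 = 1.898 × 10^-4 mol
[BrO3^-]_dilute = 1.898 × 10^-4 / 0.01993 = 0.009525 mol/L
[BrO3^-]_original = 0.009525 × 100.0/4.857 = 0.1961 mol/L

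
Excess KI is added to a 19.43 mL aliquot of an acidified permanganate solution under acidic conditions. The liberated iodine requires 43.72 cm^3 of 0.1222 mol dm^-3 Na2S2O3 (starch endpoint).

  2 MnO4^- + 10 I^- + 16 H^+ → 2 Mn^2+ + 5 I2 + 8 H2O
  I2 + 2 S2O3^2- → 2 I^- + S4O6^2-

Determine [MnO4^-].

0.05499 mol/L

n(S2O3^2-) = 0.04372 × 0.1222 = 5.343 × 10^-3 mol
n(I2) = n(S2O3^2-)/2 = 2.671 × 10^-3 mol
From the 2:5 ratio, n(MnO4^-) in the aliquot = 2/5 × 2.671 × 10^-3 = 1.069 × 10^-3 mol
[MnO4^-] = 1.069 × 10^-3 / 0.01943 = 0.05499 mol/L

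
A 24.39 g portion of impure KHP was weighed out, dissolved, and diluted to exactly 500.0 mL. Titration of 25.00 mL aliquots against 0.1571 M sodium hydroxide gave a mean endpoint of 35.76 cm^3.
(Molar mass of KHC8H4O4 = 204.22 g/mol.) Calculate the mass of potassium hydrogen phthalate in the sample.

22.95 g

KHC8H4O4 + NaOH → KNaC8H4O4 + H2O
n(NaOH) per titration = 0.03576 × 0.1571 = 5.618 × 10^-3 mol
n(KHC8H4O4) in each aliquot = 5.618 × 10^-3 mol (1:1 ratio)
n(KHC8H4O4) in the whole flask = 5.618 × 10^-3 × 500.0/25.00 = 0.1124 mol
mass of KHC8H4O4 = 0.1124 × 204.22 = 22.95 g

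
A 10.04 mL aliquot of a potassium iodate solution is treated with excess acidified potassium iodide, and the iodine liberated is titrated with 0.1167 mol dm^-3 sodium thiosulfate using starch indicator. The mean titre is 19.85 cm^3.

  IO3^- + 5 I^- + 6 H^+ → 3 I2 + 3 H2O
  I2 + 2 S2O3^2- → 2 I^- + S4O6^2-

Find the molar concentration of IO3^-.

n(S2O3^2-) = 0.01985 × 0.1167 = 2.316 × 10^-3 mol
n(I2) = n(S2O3^2-)/2 = 1.158 × 10^-3 mol
From the 1:3 ratio, n(IO3^-) in the aliquot = 1/3 × 1.158 × 10^-3 = 3.861 × 10^-4 mol
[IO3^-] = 3.861 × 10^-4 / 0.01004 = 0.03845 mol/L

0.03845 mol/L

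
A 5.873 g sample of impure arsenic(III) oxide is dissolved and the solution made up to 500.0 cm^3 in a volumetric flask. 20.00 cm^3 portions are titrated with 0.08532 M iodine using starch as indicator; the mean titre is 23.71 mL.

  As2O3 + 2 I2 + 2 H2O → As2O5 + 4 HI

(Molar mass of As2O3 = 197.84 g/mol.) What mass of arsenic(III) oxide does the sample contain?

5.003 g

n(I2) per titration = 0.02371 × 0.08532 = 2.023 × 10^-3 mol
From the 1:2 ratio, n(As2O3) in each aliquot = 1/2 × 2.023 × 10^-3 = 1.011 × 10^-3 mol
n(As2O3) in the whole flask = 1.011 × 10^-3 × 500.0/20.00 = 0.02529 mol
mass of As2O3 = 0.02529 × 197.84 = 5.003 g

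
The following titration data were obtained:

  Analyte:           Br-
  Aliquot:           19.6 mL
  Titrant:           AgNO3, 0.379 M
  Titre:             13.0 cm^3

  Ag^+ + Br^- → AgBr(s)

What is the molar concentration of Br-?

0.251 M

n(AgNO3) = 0.0130 L × 0.379 mol/L = 4.93 × 10^-3 mol
n(Br-) = 4.93 × 10^-3 mol (1:1 mole ratio)
[Br-] = 4.93 × 10^-3 mol / 0.0196 L = 0.251 mol/L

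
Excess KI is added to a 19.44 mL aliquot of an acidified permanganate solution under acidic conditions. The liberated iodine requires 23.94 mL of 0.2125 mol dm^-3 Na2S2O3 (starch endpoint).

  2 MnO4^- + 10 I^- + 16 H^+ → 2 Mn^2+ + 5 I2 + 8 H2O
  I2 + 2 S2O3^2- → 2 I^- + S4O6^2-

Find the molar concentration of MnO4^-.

n(S2O3^2-) = 0.02394 × 0.2125 = 5.087 × 10^-3 mol
n(I2) = n(S2O3^2-)/2 = 2.544 × 10^-3 mol
From the 2:5 ratio, n(MnO4^-) in the aliquot = 2/5 × 2.544 × 10^-3 = 1.017 × 10^-3 mol
[MnO4^-] = 1.017 × 10^-3 / 0.01944 = 0.05234 mol/L

0.05234 mol/L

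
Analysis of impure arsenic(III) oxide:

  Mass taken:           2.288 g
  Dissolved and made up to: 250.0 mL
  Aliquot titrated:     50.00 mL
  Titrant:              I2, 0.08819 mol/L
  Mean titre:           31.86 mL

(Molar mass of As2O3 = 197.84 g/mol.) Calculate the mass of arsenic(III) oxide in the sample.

1.390 g

As2O3 + 2 I2 + 2 H2O → As2O5 + 4 HI
n(I2) per titration = 0.03186 × 0.08819 = 2.810 × 10^-3 mol
From the 1:2 ratio, n(As2O3) in each aliquot = 1/2 × 2.810 × 10^-3 = 1.405 × 10^-3 mol
n(As2O3) in the whole flask = 1.405 × 10^-3 × 250.0/50.00 = 7.024 × 10^-3 mol
mass of As2O3 = 7.024 × 10^-3 × 197.84 = 1.390 g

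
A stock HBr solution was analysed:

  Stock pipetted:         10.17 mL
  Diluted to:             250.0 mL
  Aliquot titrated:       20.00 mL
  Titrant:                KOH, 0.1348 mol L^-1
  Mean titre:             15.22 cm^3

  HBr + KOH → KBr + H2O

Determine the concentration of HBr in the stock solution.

n(KOH) = 0.01522 × 0.1348 = 2.052 × 10^-3 mol
n(HBr) in the aliquot = 2.052 × 10^-3 mol (1:1 ratio)
[HBr]_dilute = 2.052 × 10^-3 / 0.02000 = 0.1026 mol/L
Dilution factor = 250.0 / 10.17 = 24.58
[HBr]_stock = 0.1026 × 24.58 = 2.522 mol/L

2.522 mol/L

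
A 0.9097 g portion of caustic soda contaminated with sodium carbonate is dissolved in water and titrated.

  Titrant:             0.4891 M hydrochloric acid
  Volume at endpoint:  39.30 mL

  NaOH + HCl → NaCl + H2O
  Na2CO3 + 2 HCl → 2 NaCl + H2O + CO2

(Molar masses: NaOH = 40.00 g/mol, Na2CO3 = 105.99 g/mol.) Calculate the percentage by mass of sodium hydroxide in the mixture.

n(HCl) = 0.03930 × 0.4891 = 0.01922 mol
Let x = n(NaOH), y = n(Na2CO3).
Titrant: 1x + 2y = 0.01922;  mass: 40.00x + 105.99y = 0.9097
Solving, x = 8.384 × 10^-3 mol, y = 5.419 × 10^-3 mol
mass of NaOH = 8.384 × 10^-3 × 40.00 = 0.3354 g
% NaOH = 0.3354 / 0.9097 × 100 = 36.86 %

36.86 %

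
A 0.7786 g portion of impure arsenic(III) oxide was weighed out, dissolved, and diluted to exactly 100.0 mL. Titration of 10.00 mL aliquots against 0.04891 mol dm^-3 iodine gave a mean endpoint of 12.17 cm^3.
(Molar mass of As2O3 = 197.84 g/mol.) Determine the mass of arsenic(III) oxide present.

As2O3 + 2 I2 + 2 H2O → As2O5 + 4 HI
n(I2) per titration = 0.01217 × 0.04891 = 5.952 × 10^-4 mol
From the 1:2 ratio, n(As2O3) in each aliquot = 1/2 × 5.952 × 10^-4 = 2.976 × 10^-4 mol
n(As2O3) in the whole flask = 2.976 × 10^-4 × 100.0/10.00 = 2.976 × 10^-3 mol
mass of As2O3 = 2.976 × 10^-3 × 197.84 = 0.5888 g

0.5888 g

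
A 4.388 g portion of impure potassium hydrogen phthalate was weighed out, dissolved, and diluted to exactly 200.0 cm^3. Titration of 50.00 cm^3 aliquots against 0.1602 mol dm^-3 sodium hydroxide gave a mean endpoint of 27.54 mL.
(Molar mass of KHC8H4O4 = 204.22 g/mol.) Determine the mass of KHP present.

KHC8H4O4 + NaOH → KNaC8H4O4 + H2O
n(NaOH) per titration = 0.02754 × 0.1602 = 4.412 × 10^-3 mol
n(KHC8H4O4) in each aliquot = 4.412 × 10^-3 mol (1:1 ratio)
n(KHC8H4O4) in the whole flask = 4.412 × 10^-3 × 200.0/50.00 = 0.01765 mol
mass of KHC8H4O4 = 0.01765 × 204.22 = 3.604 g

3.604 g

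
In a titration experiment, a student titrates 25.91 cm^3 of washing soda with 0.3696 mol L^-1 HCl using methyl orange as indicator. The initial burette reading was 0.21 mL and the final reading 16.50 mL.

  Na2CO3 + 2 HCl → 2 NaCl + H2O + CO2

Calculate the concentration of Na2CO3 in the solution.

0.1162 mol/L

n(HCl) = 0.01629 L × 0.3696 mol/L = 6.021 × 10^-3 mol
From the 1:2 mole ratio, n(Na2CO3) = 1/2 × 6.021 × 10^-3 = 3.010 × 10^-3 mol
[Na2CO3] = 3.010 × 10^-3 mol / 0.02591 L = 0.1162 mol/L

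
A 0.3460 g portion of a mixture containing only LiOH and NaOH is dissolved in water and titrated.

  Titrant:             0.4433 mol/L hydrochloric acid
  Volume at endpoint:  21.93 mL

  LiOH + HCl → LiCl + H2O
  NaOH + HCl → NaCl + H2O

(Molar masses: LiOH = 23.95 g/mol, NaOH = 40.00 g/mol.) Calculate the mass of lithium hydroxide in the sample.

0.06396 g

n(HCl) = 0.02193 × 0.4433 = 9.722 × 10^-3 mol
Let x = n(LiOH), y = n(NaOH).
Titrant: 1x + 1y = 9.722 × 10^-3;  mass: 23.95x + 40.00y = 0.3460
Solving, x = 2.671 × 10^-3 mol, y = 7.051 × 10^-3 mol
mass of LiOH = 2.671 × 10^-3 × 23.95 = 0.06396 g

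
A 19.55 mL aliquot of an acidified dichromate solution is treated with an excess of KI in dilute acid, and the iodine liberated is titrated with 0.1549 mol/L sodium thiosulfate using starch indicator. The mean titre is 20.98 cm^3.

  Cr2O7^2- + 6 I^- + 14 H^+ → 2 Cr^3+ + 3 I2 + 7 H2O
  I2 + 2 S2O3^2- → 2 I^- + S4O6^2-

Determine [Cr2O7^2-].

0.02771 mol/L

n(S2O3^2-) = 0.02098 × 0.1549 = 3.250 × 10^-3 mol
n(I2) = n(S2O3^2-)/2 = 1.625 × 10^-3 mol
From the 1:3 ratio, n(Cr2O7^2-) in the aliquot = 1/3 × 1.625 × 10^-3 = 5.416 × 10^-4 mol
[Cr2O7^2-] = 5.416 × 10^-4 / 0.01955 = 0.02771 mol/L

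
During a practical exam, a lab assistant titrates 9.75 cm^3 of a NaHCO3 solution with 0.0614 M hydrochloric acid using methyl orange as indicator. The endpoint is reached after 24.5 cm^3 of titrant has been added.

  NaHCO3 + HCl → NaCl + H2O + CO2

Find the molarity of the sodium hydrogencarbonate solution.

0.154 M

n(HCl) = 0.0245 L × 0.0614 mol/L = 1.50 × 10^-3 mol
n(NaHCO3) = 1.50 × 10^-3 mol (1:1 mole ratio)
[NaHCO3] = 1.50 × 10^-3 mol / 0.00975 L = 0.154 mol/L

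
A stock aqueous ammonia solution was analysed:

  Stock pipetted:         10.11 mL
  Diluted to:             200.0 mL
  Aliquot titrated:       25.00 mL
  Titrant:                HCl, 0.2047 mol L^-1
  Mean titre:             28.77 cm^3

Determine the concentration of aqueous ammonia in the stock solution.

4.660 mol/L

NH3 + HCl → NH4Cl
n(HCl) = 0.02877 × 0.2047 = 5.889 × 10^-3 mol
n(NH3) in the aliquot = 5.889 × 10^-3 mol (1:1 ratio)
[NH3]_dilute = 5.889 × 10^-3 / 0.02500 = 0.2356 mol/L
Dilution factor = 200.0 / 10.11 = 19.78
[NH3]_stock = 0.2356 × 19.78 = 4.660 mol/L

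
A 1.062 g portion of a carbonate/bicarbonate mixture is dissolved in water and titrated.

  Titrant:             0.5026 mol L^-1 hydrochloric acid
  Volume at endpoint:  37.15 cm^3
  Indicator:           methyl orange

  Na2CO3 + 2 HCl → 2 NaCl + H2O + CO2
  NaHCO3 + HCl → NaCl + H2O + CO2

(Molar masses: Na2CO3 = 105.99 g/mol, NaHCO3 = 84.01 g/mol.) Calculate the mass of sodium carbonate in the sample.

0.8656 g

n(HCl) = 0.03715 × 0.5026 = 0.01867 mol
Let x = n(Na2CO3), y = n(NaHCO3).
Titrant: 2x + 1y = 0.01867;  mass: 105.99x + 84.01y = 1.062
Solving, x = 8.167 × 10^-3 mol, y = 2.338 × 10^-3 mol
mass of Na2CO3 = 8.167 × 10^-3 × 105.99 = 0.8656 g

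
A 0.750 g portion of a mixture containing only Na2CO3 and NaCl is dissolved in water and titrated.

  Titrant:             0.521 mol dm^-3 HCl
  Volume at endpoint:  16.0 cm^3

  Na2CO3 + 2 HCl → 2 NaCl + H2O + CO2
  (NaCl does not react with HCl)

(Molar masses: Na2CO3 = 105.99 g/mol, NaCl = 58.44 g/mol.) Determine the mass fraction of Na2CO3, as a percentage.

n(HCl) = 0.0160 × 0.521 = 8.34 × 10^-3 mol
Let x = n(Na2CO3), y = n(NaCl).
Titrant: 2x = 8.34 × 10^-3;  mass: 105.99x + 58.44y = 0.750
Solving, x = 4.17 × 10^-3 mol, y = 5.27 × 10^-3 mol
mass of Na2CO3 = 4.17 × 10^-3 × 105.99 = 0.442 g
% Na2CO3 = 0.442 / 0.750 × 100 = 58.9 %

58.9 %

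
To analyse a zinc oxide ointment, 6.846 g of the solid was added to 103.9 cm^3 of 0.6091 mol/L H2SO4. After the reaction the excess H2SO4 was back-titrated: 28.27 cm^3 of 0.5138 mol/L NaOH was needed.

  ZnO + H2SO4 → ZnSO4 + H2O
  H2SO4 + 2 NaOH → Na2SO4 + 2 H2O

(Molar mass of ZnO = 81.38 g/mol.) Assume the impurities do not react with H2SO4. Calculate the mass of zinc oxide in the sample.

n(H2SO4) added = 0.1039 × 0.6091 = 0.06329 mol
n(NaOH) used in back-titration = 0.02827 × 0.5138 = 0.01453 mol
From the 1:2 ratio, n(H2SO4) left over = 1/2 × 0.01453 = 7.263 × 10^-3 mol
n(H2SO4) consumed by analyte = 0.06329 − 7.263 × 10^-3 = 0.05602 mol
n(ZnO) = 0.05602 mol (1:1 ratio)
mass of ZnO = 0.05602 × 81.38 = 4.559 g

4.559 g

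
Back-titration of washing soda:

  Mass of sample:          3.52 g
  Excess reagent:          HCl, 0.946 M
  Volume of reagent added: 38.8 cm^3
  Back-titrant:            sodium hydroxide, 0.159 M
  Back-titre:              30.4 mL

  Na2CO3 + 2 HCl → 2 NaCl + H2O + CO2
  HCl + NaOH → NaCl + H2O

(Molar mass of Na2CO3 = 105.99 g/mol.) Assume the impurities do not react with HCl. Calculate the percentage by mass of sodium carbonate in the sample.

n(HCl) added = 0.0388 × 0.946 = 0.0367 mol
n(NaOH) used in back-titration = 0.0304 × 0.159 = 4.83 × 10^-3 mol
n(HCl) left over = 4.83 × 10^-3 mol (1:1 ratio)
n(HCl) consumed by analyte = 0.0367 − 4.83 × 10^-3 = 0.0319 mol
From the 1:2 ratio, n(Na2CO3) = 1/2 × 0.0319 = 0.0159 mol
mass of Na2CO3 = 0.0159 × 105.99 = 1.69 g
% Na2CO3 = 1.69 / 3.52 × 100 = 48.0 %

48.0 %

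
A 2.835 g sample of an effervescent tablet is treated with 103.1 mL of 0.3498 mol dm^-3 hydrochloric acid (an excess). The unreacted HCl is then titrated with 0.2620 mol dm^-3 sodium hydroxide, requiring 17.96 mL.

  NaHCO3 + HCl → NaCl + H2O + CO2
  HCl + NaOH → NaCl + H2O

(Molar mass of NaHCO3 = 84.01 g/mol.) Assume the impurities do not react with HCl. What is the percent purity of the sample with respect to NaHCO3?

n(HCl) added = 0.1031 × 0.3498 = 0.03606 mol
n(NaOH) used in back-titration = 0.01796 × 0.2620 = 4.706 × 10^-3 mol
n(HCl) left over = 4.706 × 10^-3 mol (1:1 ratio)
n(HCl) consumed by analyte = 0.03606 − 4.706 × 10^-3 = 0.03136 mol
n(NaHCO3) = 0.03136 mol (1:1 ratio)
mass of NaHCO3 = 0.03136 × 84.01 = 2.634 g
% NaHCO3 = 2.634 / 2.835 × 100 = 92.93 %

92.93 %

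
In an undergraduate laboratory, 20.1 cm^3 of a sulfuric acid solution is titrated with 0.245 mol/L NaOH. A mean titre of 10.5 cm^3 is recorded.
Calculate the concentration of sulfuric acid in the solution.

0.0640 mol/L

H2SO4 + 2 NaOH → Na2SO4 + 2 H2O
n(NaOH) = 0.0105 L × 0.245 mol/L = 2.57 × 10^-3 mol
From the 1:2 mole ratio, n(H2SO4) = 1/2 × 2.57 × 10^-3 = 1.29 × 10^-3 mol
[H2SO4] = 1.29 × 10^-3 mol / 0.0201 L = 0.0640 mol/L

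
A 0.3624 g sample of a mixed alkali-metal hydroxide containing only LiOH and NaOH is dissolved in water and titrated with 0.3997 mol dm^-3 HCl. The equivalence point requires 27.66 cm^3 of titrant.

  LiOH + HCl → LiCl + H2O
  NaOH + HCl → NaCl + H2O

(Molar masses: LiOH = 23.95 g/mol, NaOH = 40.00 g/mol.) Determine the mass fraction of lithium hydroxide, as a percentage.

n(HCl) = 0.02766 × 0.3997 = 0.01106 mol
Let x = n(LiOH), y = n(NaOH).
Titrant: 1x + 1y = 0.01106;  mass: 23.95x + 40.00y = 0.3624
Solving, x = 4.974 × 10^-3 mol, y = 6.082 × 10^-3 mol
mass of LiOH = 4.974 × 10^-3 × 23.95 = 0.1191 g
% LiOH = 0.1191 / 0.3624 × 100 = 32.87 %

32.87 %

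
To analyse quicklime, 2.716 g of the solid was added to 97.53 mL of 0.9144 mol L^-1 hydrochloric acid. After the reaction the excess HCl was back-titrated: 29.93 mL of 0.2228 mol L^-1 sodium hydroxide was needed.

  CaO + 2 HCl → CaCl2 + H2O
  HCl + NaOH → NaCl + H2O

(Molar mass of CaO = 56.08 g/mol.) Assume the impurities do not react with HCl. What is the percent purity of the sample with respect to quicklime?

85.19 %

n(HCl) added = 0.09753 × 0.9144 = 0.08918 mol
n(NaOH) used in back-titration = 0.02993 × 0.2228 = 6.668 × 10^-3 mol
n(HCl) left over = 6.668 × 10^-3 mol (1:1 ratio)
n(HCl) consumed by analyte = 0.08918 − 6.668 × 10^-3 = 0.08251 mol
From the 1:2 ratio, n(CaO) = 1/2 × 0.08251 = 0.04126 mol
mass of CaO = 0.04126 × 56.08 = 2.314 g
% CaO = 2.314 / 2.716 × 100 = 85.19 %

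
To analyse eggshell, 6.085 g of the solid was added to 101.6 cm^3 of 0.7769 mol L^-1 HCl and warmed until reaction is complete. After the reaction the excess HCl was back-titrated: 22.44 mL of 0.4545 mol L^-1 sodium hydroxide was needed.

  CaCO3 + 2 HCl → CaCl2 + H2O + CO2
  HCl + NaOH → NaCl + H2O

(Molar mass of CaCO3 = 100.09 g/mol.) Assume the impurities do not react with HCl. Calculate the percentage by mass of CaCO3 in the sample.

56.53 %

n(HCl) added = 0.1016 × 0.7769 = 0.07893 mol
n(NaOH) used in back-titration = 0.02244 × 0.4545 = 0.01020 mol
n(HCl) left over = 0.01020 mol (1:1 ratio)
n(HCl) consumed by analyte = 0.07893 − 0.01020 = 0.06873 mol
From the 1:2 ratio, n(CaCO3) = 1/2 × 0.06873 = 0.03437 mol
mass of CaCO3 = 0.03437 × 100.09 = 3.440 g
% CaCO3 = 3.440 / 6.085 × 100 = 56.53 %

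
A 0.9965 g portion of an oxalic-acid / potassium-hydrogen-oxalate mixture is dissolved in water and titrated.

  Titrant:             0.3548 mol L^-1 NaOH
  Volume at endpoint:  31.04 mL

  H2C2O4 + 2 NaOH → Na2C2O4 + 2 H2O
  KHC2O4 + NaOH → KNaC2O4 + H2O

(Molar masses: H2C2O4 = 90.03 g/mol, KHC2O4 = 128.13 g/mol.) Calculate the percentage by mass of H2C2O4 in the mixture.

n(NaOH) = 0.03104 × 0.3548 = 0.01101 mol
Let x = n(H2C2O4), y = n(KHC2O4).
Titrant: 2x + 1y = 0.01101;  mass: 90.03x + 128.13y = 0.9965
Solving, x = 2.494 × 10^-3 mol, y = 6.025 × 10^-3 mol
mass of H2C2O4 = 2.494 × 10^-3 × 90.03 = 0.2245 g
% H2C2O4 = 0.2245 / 0.9965 × 100 = 22.53 %

22.53 %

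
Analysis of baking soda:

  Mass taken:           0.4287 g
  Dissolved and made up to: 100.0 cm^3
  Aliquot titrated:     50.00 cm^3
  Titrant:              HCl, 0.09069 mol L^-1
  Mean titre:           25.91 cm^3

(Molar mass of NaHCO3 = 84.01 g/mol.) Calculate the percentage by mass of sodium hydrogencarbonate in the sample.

92.09 %

NaHCO3 + HCl → NaCl + H2O + CO2
n(HCl) per titration = 0.02591 × 0.09069 = 2.350 × 10^-3 mol
n(NaHCO3) in each aliquot = 2.350 × 10^-3 mol (1:1 ratio)
n(NaHCO3) in the whole flask = 2.350 × 10^-3 × 100.0/50.00 = 4.700 × 10^-3 mol
mass of NaHCO3 = 4.700 × 10^-3 × 84.01 = 0.3948 g
% NaHCO3 = 0.3948 / 0.4287 × 100 = 92.09 %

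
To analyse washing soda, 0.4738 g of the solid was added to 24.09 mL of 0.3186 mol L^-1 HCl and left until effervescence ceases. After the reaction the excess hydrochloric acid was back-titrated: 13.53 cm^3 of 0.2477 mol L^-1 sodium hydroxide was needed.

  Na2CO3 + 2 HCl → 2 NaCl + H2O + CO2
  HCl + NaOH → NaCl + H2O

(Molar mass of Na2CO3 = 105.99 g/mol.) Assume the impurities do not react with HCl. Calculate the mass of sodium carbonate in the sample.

0.2291 g

n(HCl) added = 0.02409 × 0.3186 = 7.675 × 10^-3 mol
n(NaOH) used in back-titration = 0.01353 × 0.2477 = 3.351 × 10^-3 mol
n(HCl) left over = 3.351 × 10^-3 mol (1:1 ratio)
n(HCl) consumed by analyte = 7.675 × 10^-3 − 3.351 × 10^-3 = 4.324 × 10^-3 mol
From the 1:2 ratio, n(Na2CO3) = 1/2 × 4.324 × 10^-3 = 2.162 × 10^-3 mol
mass of Na2CO3 = 2.162 × 10^-3 × 105.99 = 0.2291 g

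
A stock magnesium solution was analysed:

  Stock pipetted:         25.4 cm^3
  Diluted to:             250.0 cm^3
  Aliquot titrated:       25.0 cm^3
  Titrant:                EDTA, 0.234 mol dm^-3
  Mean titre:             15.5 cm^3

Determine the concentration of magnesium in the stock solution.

1.43 mol/L

Mg^2+ + EDTA^4- → [Mg(EDTA)]^2-
n(EDTA) = 0.0155 × 0.234 = 3.63 × 10^-3 mol
n(Mg2+) in the aliquot = 3.63 × 10^-3 mol (1:1 ratio)
[Mg2+]_dilute = 3.63 × 10^-3 / 0.0250 = 0.145 mol/L
Dilution factor = 250.0 / 25.4 = 9.843
[Mg2+]_stock = 0.145 × 9.843 = 1.43 mol/L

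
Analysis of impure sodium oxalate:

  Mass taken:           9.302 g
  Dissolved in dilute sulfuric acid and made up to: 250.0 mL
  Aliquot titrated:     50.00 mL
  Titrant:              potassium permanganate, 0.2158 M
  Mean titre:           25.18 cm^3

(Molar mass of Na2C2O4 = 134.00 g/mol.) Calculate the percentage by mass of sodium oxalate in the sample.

97.85 %

2 MnO4^- + 5 C2O4^2- + 16 H^+ → 2 Mn^2+ + 10 CO2 + 8 H2O
n(KMnO4) per titration = 0.02518 × 0.2158 = 5.434 × 10^-3 mol
From the 5:2 ratio, n(Na2C2O4) in each aliquot = 5/2 × 5.434 × 10^-3 = 0.01358 mol
n(Na2C2O4) in the whole flask = 0.01358 × 250.0/50.00 = 0.06792 mol
mass of Na2C2O4 = 0.06792 × 134.00 = 9.102 g
% Na2C2O4 = 9.102 / 9.302 × 100 = 97.85 %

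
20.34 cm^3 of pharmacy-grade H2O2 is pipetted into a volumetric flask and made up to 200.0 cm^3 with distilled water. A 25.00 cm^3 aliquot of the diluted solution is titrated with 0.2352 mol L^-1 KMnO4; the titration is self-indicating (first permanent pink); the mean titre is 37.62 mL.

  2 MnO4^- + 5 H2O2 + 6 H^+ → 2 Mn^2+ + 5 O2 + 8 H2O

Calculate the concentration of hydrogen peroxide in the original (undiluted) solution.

8.700 mol/L

n(KMnO4) = 0.03762 × 0.2352 = 8.848 × 10^-3 mol
From the 5:2 ratio, n(H2O2) in the aliquot = 5/2 × 8.848 × 10^-3 = 0.02212 mol
[H2O2]_dilute = 0.02212 / 0.02500 = 0.8848 mol/L
Dilution factor = 200.0 / 20.34 = 9.833
[H2O2]_stock = 0.8848 × 9.833 = 8.700 mol/L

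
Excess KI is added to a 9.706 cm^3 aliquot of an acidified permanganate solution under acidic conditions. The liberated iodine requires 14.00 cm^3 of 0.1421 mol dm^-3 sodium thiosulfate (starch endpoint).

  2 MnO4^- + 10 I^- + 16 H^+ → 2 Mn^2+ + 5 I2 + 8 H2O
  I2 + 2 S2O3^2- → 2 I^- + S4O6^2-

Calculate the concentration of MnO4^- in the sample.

n(S2O3^2-) = 0.01400 × 0.1421 = 1.989 × 10^-3 mol
n(I2) = n(S2O3^2-)/2 = 9.947 × 10^-4 mol
From the 2:5 ratio, n(MnO4^-) in the aliquot = 2/5 × 9.947 × 10^-4 = 3.979 × 10^-4 mol
[MnO4^-] = 3.979 × 10^-4 / 0.009706 = 0.04099 mol/L

0.04099 mol/L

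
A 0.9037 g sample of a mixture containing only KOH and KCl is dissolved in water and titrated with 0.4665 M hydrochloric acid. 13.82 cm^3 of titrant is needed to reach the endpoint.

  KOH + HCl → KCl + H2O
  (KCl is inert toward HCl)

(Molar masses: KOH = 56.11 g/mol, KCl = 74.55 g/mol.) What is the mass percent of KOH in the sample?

40.03 %

n(HCl) = 0.01382 × 0.4665 = 6.447 × 10^-3 mol
Let x = n(KOH), y = n(KCl).
Titrant: 1x = 6.447 × 10^-3;  mass: 56.11x + 74.55y = 0.9037
Solving, x = 6.447 × 10^-3 mol, y = 7.270 × 10^-3 mol
mass of KOH = 6.447 × 10^-3 × 56.11 = 0.3617 g
% KOH = 0.3617 / 0.9037 × 100 = 40.03 %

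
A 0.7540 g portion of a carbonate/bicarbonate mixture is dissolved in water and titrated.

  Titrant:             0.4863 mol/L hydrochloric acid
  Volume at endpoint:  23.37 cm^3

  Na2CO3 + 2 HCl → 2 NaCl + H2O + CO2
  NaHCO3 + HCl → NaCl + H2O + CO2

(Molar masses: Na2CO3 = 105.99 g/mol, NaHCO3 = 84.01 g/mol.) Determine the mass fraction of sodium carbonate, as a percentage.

45.50 %

n(HCl) = 0.02337 × 0.4863 = 0.01136 mol
Let x = n(Na2CO3), y = n(NaHCO3).
Titrant: 2x + 1y = 0.01136;  mass: 105.99x + 84.01y = 0.7540
Solving, x = 3.236 × 10^-3 mol, y = 4.892 × 10^-3 mol
mass of Na2CO3 = 3.236 × 10^-3 × 105.99 = 0.3430 g
% Na2CO3 = 0.3430 / 0.7540 × 100 = 45.50 %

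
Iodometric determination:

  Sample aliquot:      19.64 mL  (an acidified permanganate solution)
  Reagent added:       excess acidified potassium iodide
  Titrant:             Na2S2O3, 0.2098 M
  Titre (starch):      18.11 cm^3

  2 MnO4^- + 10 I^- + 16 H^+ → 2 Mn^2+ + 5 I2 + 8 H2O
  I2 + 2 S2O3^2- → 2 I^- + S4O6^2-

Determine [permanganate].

0.03869 M

n(S2O3^2-) = 0.01811 × 0.2098 = 3.799 × 10^-3 mol
n(I2) = n(S2O3^2-)/2 = 1.900 × 10^-3 mol
From the 2:5 ratio, n(MnO4^-) in the aliquot = 2/5 × 1.900 × 10^-3 = 7.599 × 10^-4 mol
[MnO4^-] = 7.599 × 10^-4 / 0.01964 = 0.03869 mol/L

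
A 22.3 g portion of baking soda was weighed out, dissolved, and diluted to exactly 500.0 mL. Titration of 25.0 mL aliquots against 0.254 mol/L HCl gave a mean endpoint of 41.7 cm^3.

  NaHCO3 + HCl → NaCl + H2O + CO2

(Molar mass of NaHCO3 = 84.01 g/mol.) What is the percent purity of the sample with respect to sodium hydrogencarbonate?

79.8 %

n(HCl) per titration = 0.0417 × 0.254 = 0.0106 mol
n(NaHCO3) in each aliquot = 0.0106 mol (1:1 ratio)
n(NaHCO3) in the whole flask = 0.0106 × 500.0/25.0 = 0.212 mol
mass of NaHCO3 = 0.212 × 84.01 = 17.8 g
% NaHCO3 = 17.8 / 22.3 × 100 = 79.8 %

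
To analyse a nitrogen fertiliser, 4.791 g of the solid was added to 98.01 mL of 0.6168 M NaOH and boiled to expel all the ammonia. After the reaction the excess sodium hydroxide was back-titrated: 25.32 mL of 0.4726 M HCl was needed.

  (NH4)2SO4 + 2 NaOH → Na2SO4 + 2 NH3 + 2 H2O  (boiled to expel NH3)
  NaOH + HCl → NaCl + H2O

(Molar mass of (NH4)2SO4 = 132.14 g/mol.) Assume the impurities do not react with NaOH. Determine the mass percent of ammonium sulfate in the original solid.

66.86 %

n(NaOH) added = 0.09801 × 0.6168 = 0.06045 mol
n(HCl) used in back-titration = 0.02532 × 0.4726 = 0.01197 mol
n(NaOH) left over = 0.01197 mol (1:1 ratio)
n(NaOH) consumed by analyte = 0.06045 − 0.01197 = 0.04849 mol
From the 1:2 ratio, n((NH4)2SO4) = 1/2 × 0.04849 = 0.02424 mol
mass of (NH4)2SO4 = 0.02424 × 132.14 = 3.203 g
% (NH4)2SO4 = 3.203 / 4.791 × 100 = 66.86 %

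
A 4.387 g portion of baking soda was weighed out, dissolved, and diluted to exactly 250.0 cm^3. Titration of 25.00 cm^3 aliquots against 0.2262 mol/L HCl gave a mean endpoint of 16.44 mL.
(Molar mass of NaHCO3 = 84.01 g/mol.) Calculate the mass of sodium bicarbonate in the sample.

3.124 g

NaHCO3 + HCl → NaCl + H2O + CO2
n(HCl) per titration = 0.01644 × 0.2262 = 3.719 × 10^-3 mol
n(NaHCO3) in each aliquot = 3.719 × 10^-3 mol (1:1 ratio)
n(NaHCO3) in the whole flask = 3.719 × 10^-3 × 250.0/25.00 = 0.03719 mol
mass of NaHCO3 = 0.03719 × 84.01 = 3.124 g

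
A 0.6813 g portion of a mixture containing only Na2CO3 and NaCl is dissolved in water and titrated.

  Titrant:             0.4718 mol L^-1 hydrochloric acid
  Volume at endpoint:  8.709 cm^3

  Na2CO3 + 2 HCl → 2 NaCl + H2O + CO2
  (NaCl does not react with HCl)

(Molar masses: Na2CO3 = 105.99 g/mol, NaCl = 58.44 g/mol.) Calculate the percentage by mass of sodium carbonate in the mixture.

31.96 %

n(HCl) = 0.008709 × 0.4718 = 4.109 × 10^-3 mol
Let x = n(Na2CO3), y = n(NaCl).
Titrant: 2x = 4.109 × 10^-3;  mass: 105.99x + 58.44y = 0.6813
Solving, x = 2.054 × 10^-3 mol, y = 7.932 × 10^-3 mol
mass of Na2CO3 = 2.054 × 10^-3 × 105.99 = 0.2178 g
% Na2CO3 = 0.2178 / 0.6813 × 100 = 31.96 %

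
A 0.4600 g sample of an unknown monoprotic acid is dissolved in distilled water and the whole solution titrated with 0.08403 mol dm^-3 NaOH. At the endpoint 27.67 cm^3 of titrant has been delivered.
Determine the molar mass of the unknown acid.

n(NaOH) = 0.02767 L × 0.08403 mol/L = 2.325 × 10^-3 mol
n(HA) = 2.325 × 10^-3 mol (1:1 ratio)
M = m / n = 0.4600 g / 2.325 × 10^-3 mol = 197.8 g/mol

197.8 g/mol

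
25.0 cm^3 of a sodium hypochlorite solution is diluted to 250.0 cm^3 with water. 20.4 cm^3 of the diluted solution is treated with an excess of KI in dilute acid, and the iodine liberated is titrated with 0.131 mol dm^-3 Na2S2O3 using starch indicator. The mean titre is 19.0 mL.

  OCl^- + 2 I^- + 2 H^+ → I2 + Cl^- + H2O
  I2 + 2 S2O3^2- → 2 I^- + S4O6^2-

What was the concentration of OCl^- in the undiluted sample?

n(S2O3^2-) = 0.0190 × 0.131 = 2.49 × 10^-3 mol
n(I2) = n(S2O3^2-)/2 = 1.24 × 10^-3 mol
n(OCl^-) in the aliquot = 1.24 × 10^-3 mol (1:1 ratio)
[OCl^-]_dilute = 1.24 × 10^-3 / 0.0204 = 0.0610 mol/L
[OCl^-]_original = 0.0610 × 250.0/25.0 = 0.610 mol/L

0.610 mol/L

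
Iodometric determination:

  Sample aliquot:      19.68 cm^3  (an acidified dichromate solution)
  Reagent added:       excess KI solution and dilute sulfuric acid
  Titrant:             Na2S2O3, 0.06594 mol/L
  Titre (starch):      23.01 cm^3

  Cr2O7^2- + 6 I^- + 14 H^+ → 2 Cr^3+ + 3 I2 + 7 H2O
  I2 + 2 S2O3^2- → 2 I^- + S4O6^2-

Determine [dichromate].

n(S2O3^2-) = 0.02301 × 0.06594 = 1.517 × 10^-3 mol
n(I2) = n(S2O3^2-)/2 = 7.586 × 10^-4 mol
From the 1:3 ratio, n(Cr2O7^2-) in the aliquot = 1/3 × 7.586 × 10^-4 = 2.529 × 10^-4 mol
[Cr2O7^2-] = 2.529 × 10^-4 / 0.01968 = 0.01285 mol/L

0.01285 mol/L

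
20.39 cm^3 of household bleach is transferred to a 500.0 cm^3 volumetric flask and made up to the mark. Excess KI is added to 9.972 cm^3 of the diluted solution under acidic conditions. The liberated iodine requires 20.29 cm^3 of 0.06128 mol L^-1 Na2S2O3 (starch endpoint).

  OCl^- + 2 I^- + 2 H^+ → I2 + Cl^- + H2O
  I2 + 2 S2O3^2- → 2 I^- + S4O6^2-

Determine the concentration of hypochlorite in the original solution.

n(S2O3^2-) = 0.02029 × 0.06128 = 1.243 × 10^-3 mol
n(I2) = n(S2O3^2-)/2 = 6.217 × 10^-4 mol
n(OCl^-) in the aliquot = 6.217 × 10^-4 mol (1:1 ratio)
[OCl^-]_dilute = 6.217 × 10^-4 / 0.009972 = 0.06234 mol/L
[OCl^-]_original = 0.06234 × 500.0/20.39 = 1.529 mol/L

1.529 mol/L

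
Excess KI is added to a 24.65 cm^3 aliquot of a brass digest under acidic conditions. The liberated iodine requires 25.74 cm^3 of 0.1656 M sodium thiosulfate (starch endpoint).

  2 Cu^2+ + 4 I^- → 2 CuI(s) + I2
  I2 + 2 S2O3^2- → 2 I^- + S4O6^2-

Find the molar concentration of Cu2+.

0.1729 M

n(S2O3^2-) = 0.02574 × 0.1656 = 4.263 × 10^-3 mol
n(I2) = n(S2O3^2-)/2 = 2.131 × 10^-3 mol
From the 2:1 ratio, n(Cu2+) in the aliquot = 2/1 × 2.131 × 10^-3 = 4.263 × 10^-3 mol
[Cu2+] = 4.263 × 10^-3 / 0.02465 = 0.1729 mol/L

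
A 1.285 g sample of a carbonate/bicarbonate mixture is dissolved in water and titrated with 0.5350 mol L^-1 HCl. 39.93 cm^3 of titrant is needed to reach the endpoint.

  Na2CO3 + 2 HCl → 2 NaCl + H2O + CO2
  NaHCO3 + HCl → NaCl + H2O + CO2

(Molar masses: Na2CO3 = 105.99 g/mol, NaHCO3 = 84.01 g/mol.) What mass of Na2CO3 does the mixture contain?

0.8709 g

n(HCl) = 0.03993 × 0.5350 = 0.02136 mol
Let x = n(Na2CO3), y = n(NaHCO3).
Titrant: 2x + 1y = 0.02136;  mass: 105.99x + 84.01y = 1.285
Solving, x = 8.216 × 10^-3 mol, y = 4.930 × 10^-3 mol
mass of Na2CO3 = 8.216 × 10^-3 × 105.99 = 0.8709 g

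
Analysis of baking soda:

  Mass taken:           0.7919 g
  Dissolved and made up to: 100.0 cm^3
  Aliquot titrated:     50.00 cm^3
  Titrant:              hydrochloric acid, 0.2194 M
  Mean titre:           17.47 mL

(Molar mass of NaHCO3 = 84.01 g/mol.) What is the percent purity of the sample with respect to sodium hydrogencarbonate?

NaHCO3 + HCl → NaCl + H2O + CO2
n(HCl) per titration = 0.01747 × 0.2194 = 3.833 × 10^-3 mol
n(NaHCO3) in each aliquot = 3.833 × 10^-3 mol (1:1 ratio)
n(NaHCO3) in the whole flask = 3.833 × 10^-3 × 100.0/50.00 = 7.666 × 10^-3 mol
mass of NaHCO3 = 7.666 × 10^-3 × 84.01 = 0.6440 g
% NaHCO3 = 0.6440 / 0.7919 × 100 = 81.32 %

81.32 %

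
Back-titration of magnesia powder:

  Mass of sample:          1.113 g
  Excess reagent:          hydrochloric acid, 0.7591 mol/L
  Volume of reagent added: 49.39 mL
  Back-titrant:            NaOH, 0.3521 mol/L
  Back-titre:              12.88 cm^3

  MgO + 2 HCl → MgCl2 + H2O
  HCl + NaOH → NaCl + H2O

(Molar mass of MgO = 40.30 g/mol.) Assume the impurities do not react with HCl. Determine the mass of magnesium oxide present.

0.6641 g

n(HCl) added = 0.04939 × 0.7591 = 0.03749 mol
n(NaOH) used in back-titration = 0.01288 × 0.3521 = 4.535 × 10^-3 mol
n(HCl) left over = 4.535 × 10^-3 mol (1:1 ratio)
n(HCl) consumed by analyte = 0.03749 − 4.535 × 10^-3 = 0.03296 mol
From the 1:2 ratio, n(MgO) = 1/2 × 0.03296 = 0.01648 mol
mass of MgO = 0.01648 × 40.30 = 0.6641 g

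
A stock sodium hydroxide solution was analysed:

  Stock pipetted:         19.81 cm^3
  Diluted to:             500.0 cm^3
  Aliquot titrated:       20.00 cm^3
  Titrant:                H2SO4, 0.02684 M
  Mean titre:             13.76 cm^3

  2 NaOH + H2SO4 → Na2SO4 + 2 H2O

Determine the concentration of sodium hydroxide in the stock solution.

0.9322 M

n(H2SO4) = 0.01376 × 0.02684 = 3.693 × 10^-4 mol
From the 2:1 ratio, n(NaOH) in the aliquot = 2/1 × 3.693 × 10^-4 = 7.386 × 10^-4 mol
[NaOH]_dilute = 7.386 × 10^-4 / 0.02000 = 0.03693 mol/L
Dilution factor = 500.0 / 19.81 = 25.24
[NaOH]_stock = 0.03693 × 25.24 = 0.9322 mol/L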